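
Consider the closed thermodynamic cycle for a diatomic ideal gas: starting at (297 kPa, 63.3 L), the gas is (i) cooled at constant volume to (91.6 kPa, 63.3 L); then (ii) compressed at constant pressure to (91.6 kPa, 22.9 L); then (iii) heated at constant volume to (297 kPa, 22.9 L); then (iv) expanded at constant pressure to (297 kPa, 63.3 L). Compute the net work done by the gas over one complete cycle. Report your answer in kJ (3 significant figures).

Constant-volume legs do no work.
W(ii) = (91.6)(22.9 − 63.3) = -3701 J; W(iv) = (297)(63.3 − 22.9) = 11999 J.
W_net = -3701 + 11999 = 8298 J (the clockwise enclosed area).

W_net ≈ 8.30 kJ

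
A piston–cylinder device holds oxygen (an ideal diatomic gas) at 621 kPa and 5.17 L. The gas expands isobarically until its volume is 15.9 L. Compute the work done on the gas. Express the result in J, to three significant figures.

W ≈ -6660 J

Isobaric: W = P ΔV.
W = (621 kPa)(15.9 − 5.17 L) = (621)(10.73) = 6663 J.
Work on gas = −W_by = -6663 J.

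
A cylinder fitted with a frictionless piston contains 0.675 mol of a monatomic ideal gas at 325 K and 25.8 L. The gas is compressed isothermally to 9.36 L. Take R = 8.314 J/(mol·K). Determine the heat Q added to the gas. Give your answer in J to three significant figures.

Isothermal ⇒ ΔU = 0, so Q = W = nRT ln(V₂/V₁).
Q = (0.675)(8.314)(325) ln(9.36/25.8) = 1824 × -1.014 = -1849 J.

Q ≈ -1850 J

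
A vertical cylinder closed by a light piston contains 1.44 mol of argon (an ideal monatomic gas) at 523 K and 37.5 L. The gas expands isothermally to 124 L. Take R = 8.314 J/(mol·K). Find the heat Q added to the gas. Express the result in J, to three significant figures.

Q ≈ 7490 J

Isothermal ⇒ ΔU = 0, so Q = W = nRT ln(V₂/V₁).
Q = (1.44)(8.314)(523) ln(124/37.5) = 6261 × 1.196 = 7488 J.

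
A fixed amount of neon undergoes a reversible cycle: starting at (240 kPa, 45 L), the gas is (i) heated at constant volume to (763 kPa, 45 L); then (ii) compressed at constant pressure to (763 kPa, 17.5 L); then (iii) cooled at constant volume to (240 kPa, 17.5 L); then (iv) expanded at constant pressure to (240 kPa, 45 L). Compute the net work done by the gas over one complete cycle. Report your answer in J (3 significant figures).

Constant-volume legs do no work.
W(ii) = (763)(17.5 − 45) = -20982 J; W(iv) = (240)(45 − 17.5) = 6600 J.
W_net = -20982 + 6600 = -14382 J (the counter-clockwise enclosed area).

W_net ≈ -14400 J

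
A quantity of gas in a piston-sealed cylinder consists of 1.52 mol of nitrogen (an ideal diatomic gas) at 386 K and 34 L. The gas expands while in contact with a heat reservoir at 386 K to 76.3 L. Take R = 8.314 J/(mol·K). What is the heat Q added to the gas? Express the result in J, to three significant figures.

Q ≈ 3940 J

Isothermal ⇒ ΔU = 0, so Q = W = nRT ln(V₂/V₁).
Q = (1.52)(8.314)(386) ln(76.3/34) = 4878 × 0.8083 = 3943 J.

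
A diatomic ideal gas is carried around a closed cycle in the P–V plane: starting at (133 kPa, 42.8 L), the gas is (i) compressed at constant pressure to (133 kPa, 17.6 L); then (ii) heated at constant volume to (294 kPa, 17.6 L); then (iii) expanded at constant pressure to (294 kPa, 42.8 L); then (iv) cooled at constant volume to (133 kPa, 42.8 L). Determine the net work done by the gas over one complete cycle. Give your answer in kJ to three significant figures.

Constant-volume legs do no work.
W(i) = (133)(17.6 − 42.8) = -3352 J; W(iii) = (294)(42.8 − 17.6) = 7409 J.
W_net = -3352 + 7409 = 4057 J (the clockwise enclosed area).

W_net ≈ 4.06 kJ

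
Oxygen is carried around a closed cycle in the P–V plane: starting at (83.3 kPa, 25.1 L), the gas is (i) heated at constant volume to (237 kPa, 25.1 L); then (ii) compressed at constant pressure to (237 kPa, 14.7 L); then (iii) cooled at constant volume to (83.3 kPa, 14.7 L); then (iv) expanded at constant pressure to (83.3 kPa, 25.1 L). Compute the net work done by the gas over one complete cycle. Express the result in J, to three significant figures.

W_net ≈ -1600 J

Constant-volume legs do no work.
W(ii) = (237)(14.7 − 25.1) = -2465 J; W(iv) = (83.3)(25.1 − 14.7) = 866.3 J.
W_net = -2465 + 866.3 = -1598 J (the counter-clockwise enclosed area).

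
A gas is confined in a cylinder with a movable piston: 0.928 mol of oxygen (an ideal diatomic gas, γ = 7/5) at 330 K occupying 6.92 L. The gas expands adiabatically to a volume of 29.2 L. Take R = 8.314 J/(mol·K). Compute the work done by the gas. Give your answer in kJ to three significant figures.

W ≈ 2.79 kJ

Adiabatic: TV^(γ−1) = const with γ = 7/5.
T₂ = T₁ (V₁/V₂)^(γ−1) = 330 × (6.92/29.2)^0.4 = 330 × 0.5622 = 185.5 K.
W_by = nCᵥ(T₁ − T₂) = (0.928)(20.79)(330 − 185.5) = 2787 J.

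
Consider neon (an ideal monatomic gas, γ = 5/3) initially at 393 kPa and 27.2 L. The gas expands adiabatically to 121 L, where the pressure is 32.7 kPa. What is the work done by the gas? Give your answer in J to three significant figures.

W ≈ 10100 J

Adiabatic: W = (P₁V₁ − P₂V₂)/(γ − 1) with γ = 5/3.
P₁V₁ = 10690 J, P₂V₂ = 3957 J.
W = (10690 − 3957) / 0.6667 = 10099 J.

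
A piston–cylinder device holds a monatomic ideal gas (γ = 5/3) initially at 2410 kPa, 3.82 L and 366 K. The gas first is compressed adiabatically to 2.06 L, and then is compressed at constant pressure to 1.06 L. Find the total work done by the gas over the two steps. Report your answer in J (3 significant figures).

W_total ≈ -13800 J

Step 1 (adiabatic): W = (P₁V₁ − P₂V₂)/(γ−1) = (9206 − 13896)/0.667 = -7034 J.
After step 1: P = 6745 kPa, V = 2.06 L, T = 552.4 K.
Step 2 (isobaric): W = PΔV = (6745 kPa)(1.06 − 2.06 L) = -6745 J.
W_total = -7034 − 6745 = -13780 J.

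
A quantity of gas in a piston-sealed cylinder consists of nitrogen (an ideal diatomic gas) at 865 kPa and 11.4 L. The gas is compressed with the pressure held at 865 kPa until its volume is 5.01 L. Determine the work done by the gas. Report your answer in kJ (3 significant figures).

W ≈ -5.53 kJ

Isobaric: W = P ΔV.
W = (865 kPa)(5.01 − 11.4 L) = (865)(-6.39) = -5527 J.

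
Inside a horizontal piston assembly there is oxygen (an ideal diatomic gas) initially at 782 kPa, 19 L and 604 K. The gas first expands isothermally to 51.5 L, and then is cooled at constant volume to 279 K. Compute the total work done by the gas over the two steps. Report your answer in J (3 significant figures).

Step 1 (isothermal): W = P₁V₁ ln(V₂/V₁) = (14858) ln(51.5/19) = 14816 J.
Step 2 (isochoric): W = 0 (constant volume).
W_total = 14816 + 0 = 14816 J.

W_total ≈ 14800 J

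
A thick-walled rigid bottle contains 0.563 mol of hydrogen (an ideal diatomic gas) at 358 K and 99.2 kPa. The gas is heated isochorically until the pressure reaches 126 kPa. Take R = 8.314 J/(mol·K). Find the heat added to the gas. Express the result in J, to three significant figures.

Q ≈ 1130 J

Constant volume ⇒ W = 0, so Q = ΔU = nCᵥΔT with Cᵥ = 5R/2 = 20.79 J/(mol·K).
At constant V, T₂/T₁ = P₂/P₁ ⇒ ΔT = T₁(P₂/P₁ − 1) = 358·(126/99.2 − 1) = 96.72 K.
ΔU = (0.563)(20.79)(96.72) = 1132 J.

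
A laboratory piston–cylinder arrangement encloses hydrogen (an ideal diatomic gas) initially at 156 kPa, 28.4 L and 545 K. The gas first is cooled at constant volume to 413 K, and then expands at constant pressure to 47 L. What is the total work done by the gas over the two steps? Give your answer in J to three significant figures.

Step 1 (isochoric): W = 0 (constant volume).
After step 1: P = 118.2 kPa (V unchanged).
Step 2 (isobaric): W = PΔV = (118.2 kPa)(47 − 28.4 L) = 2199 J.
W_total = 0 + 2199 = 2199 J.

W_total ≈ 2200 J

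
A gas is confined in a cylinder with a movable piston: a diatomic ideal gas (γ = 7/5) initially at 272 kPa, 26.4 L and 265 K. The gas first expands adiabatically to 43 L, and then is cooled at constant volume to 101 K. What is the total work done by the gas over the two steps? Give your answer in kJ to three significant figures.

Step 1 (adiabatic): W = (P₁V₁ − P₂V₂)/(γ−1) = (7181 − 5908)/0.4 = 3182 J.
Step 2 (isochoric): W = 0 (constant volume).
W_total = 3182 + 0 = 3182 J.

W_total ≈ 3.18 kJ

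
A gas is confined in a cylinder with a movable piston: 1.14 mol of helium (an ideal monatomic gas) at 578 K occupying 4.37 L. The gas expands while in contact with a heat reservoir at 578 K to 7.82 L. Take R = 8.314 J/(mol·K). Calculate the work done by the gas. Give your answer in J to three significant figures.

W ≈ 3190 J

Isothermal: W = nRT ln(V₂/V₁).
W = (1.14)(8.314)(578) × ln(7.82/4.37)
  = 5478 × 0.5819
W_by_gas = 3188 J.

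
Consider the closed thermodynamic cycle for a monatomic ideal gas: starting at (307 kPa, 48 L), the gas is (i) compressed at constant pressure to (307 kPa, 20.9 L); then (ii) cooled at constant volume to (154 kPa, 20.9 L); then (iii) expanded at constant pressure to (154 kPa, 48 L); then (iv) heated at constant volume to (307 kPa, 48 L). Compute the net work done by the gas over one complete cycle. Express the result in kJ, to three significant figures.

Constant-volume legs do no work.
W(i) = (307)(20.9 − 48) = -8320 J; W(iii) = (154)(48 − 20.9) = 4173 J.
W_net = -8320 + 4173 = -4146 J (the counter-clockwise enclosed area).

W_net ≈ -4.15 kJ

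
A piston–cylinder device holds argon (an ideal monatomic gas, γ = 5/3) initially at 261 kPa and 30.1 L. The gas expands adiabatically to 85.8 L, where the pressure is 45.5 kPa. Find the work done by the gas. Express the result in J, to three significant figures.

Adiabatic: W = (P₁V₁ − P₂V₂)/(γ − 1) with γ = 5/3.
P₁V₁ = 7856 J, P₂V₂ = 3904 J.
W = (7856 − 3904) / 0.6667 = 5928 J.

W ≈ 5930 J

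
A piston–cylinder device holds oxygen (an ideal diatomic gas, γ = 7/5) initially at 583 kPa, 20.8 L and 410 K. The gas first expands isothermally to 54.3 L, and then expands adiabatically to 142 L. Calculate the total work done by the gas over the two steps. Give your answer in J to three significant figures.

Step 1 (isothermal): W = P₁V₁ ln(V₂/V₁) = (12126) ln(54.3/20.8) = 11636 J.
After step 1: P = 223.3 kPa, V = 54.3 L, T = 410 K.
Step 2 (adiabatic): W = (P₁V₁ − P₂V₂)/(γ−1) = (12126 − 8255)/0.4 = 9678 J.
W_total = 11636 + 9678 = 21314 J.

W_total ≈ 21300 J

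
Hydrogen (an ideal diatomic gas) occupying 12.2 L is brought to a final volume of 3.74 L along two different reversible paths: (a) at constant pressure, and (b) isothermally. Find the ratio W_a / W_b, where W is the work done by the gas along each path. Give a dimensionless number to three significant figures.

Path (a) isobaric: W = P₁(V₂ − V₁) → W_a/(P₁V₁) = -0.6934.
Path (b) isothermal: W = P₁V₁ ln(V₂/V₁) → W_b/(P₁V₁) = -1.182.
W_a / W_b = -0.6934 / -1.182 = 0.5865.

W_a / W_b ≈ 0.586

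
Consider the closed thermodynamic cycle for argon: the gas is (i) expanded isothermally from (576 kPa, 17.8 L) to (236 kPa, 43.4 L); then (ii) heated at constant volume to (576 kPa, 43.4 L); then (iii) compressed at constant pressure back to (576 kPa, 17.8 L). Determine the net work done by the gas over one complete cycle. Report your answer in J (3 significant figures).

Leg (i): W = PᵢVᵢ ln(V_f/Vᵢ) = (10253) ln(43.4/17.8) = 9138 J.
Leg (ii): W = 0.
Leg (iii): W = PΔV = (576)(17.8 − 43.4) = -14746 J.
W_net = 9138 − 14746 = -5608 J.

W_net ≈ -5610 J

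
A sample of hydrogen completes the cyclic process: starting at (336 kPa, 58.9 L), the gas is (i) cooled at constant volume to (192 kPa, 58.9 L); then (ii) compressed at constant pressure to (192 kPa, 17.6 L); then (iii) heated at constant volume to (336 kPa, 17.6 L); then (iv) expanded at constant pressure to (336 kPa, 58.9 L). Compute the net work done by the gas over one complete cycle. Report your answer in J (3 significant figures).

Constant-volume legs do no work.
W(ii) = (192)(17.6 − 58.9) = -7930 J; W(iv) = (336)(58.9 − 17.6) = 13877 J.
W_net = -7930 + 13877 = 5947 J (the clockwise enclosed area).

W_net ≈ 5950 J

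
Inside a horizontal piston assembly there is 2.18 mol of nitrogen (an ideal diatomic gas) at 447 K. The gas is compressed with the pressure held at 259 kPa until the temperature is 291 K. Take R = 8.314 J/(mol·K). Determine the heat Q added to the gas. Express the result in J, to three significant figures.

Q ≈ -9900 J

Isobaric: W = nRΔT = (2.18)(8.314)(-156) = -2827 J.
ΔU = nCᵥΔT with Cᵥ = 5R/2: ΔU = (2.18)(20.79)(-156) = -7069 J.
Q = ΔU + W = -7069 − 2827 = -9896 J.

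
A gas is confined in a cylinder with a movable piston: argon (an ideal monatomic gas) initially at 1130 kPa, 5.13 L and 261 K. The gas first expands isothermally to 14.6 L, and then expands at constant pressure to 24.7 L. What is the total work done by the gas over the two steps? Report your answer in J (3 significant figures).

W_total ≈ 10100 J

Step 1 (isothermal): W = P₁V₁ ln(V₂/V₁) = (5797) ln(14.6/5.13) = 6063 J.
After step 1: P = 397 kPa, V = 14.6 L, T = 261 K.
Step 2 (isobaric): W = PΔV = (397 kPa)(24.7 − 14.6 L) = 4010 J.
W_total = 6063 + 4010 = 10073 J.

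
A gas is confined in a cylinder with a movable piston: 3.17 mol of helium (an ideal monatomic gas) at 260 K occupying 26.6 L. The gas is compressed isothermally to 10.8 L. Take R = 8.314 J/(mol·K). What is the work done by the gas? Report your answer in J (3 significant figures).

W ≈ -6180 J

Isothermal: W = nRT ln(V₂/V₁).
W = (3.17)(8.314)(260) × ln(10.8/26.6)
  = 6852 × -0.9014
W_by_gas = -6177 J.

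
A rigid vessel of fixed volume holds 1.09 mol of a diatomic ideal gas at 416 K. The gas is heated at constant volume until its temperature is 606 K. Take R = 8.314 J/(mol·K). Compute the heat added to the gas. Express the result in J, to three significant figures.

Q ≈ 4300 J

Constant volume ⇒ W = 0, so Q = ΔU = nCᵥΔT with Cᵥ = 5R/2 = 20.79 J/(mol·K).
ΔU = (1.09)(20.79)(606 − 416) = 4305 J.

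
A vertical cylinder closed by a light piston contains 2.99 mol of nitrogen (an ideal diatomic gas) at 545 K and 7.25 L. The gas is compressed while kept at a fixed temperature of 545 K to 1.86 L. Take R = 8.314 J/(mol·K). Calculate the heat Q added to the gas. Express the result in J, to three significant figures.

Isothermal ⇒ ΔU = 0, so Q = W = nRT ln(V₂/V₁).
Q = (2.99)(8.314)(545) ln(1.86/7.25) = 13548 × -1.36 = -18431 J.

Q ≈ -18400 J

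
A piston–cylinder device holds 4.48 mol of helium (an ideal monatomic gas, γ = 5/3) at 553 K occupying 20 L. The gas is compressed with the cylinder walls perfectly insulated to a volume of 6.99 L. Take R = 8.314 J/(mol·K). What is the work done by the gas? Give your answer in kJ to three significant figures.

W ≈ -31.4 kJ

Adiabatic: TV^(γ−1) = const with γ = 5/3.
T₂ = T₁ (V₁/V₂)^(γ−1) = 553 × (20/6.99)^0.667 = 553 × 2.015 = 1115 K.
W_by = nCᵥ(T₁ − T₂) = (4.48)(12.47)(553 − 1115) = -31373 J.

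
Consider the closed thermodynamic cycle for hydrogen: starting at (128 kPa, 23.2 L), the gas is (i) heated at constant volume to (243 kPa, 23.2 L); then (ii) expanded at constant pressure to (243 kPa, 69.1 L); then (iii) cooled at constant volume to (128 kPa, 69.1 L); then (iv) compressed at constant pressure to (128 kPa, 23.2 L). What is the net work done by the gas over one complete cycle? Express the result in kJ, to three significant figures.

W_net ≈ 5.28 kJ

Constant-volume legs do no work.
W(ii) = (243)(69.1 − 23.2) = 11154 J; W(iv) = (128)(23.2 − 69.1) = -5875 J.
W_net = 11154 − 5875 = 5278 J (the clockwise enclosed area).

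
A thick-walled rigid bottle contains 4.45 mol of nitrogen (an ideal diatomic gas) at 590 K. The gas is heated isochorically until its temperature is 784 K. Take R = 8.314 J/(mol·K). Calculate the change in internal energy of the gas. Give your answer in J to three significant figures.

ΔU ≈ 17900 J

Constant volume ⇒ W = 0, so Q = ΔU = nCᵥΔT with Cᵥ = 5R/2 = 20.79 J/(mol·K).
ΔU = (4.45)(20.79)(784 − 590) = 17944 J.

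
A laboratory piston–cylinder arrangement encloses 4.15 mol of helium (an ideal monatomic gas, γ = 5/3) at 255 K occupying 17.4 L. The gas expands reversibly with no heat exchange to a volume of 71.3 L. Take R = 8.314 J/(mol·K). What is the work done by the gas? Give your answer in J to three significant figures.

W ≈ 8040 J

Adiabatic: TV^(γ−1) = const with γ = 5/3.
T₂ = T₁ (V₁/V₂)^(γ−1) = 255 × (17.4/71.3)^0.667 = 255 × 0.3905 = 99.58 K.
W_by = nCᵥ(T₁ − T₂) = (4.15)(12.47)(255 − 99.58) = 8044 J.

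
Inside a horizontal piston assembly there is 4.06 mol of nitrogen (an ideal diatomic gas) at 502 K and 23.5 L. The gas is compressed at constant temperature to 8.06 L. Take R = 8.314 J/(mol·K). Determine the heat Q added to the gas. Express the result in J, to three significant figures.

Isothermal ⇒ ΔU = 0, so Q = W = nRT ln(V₂/V₁).
Q = (4.06)(8.314)(502) ln(8.06/23.5) = 16945 × -1.07 = -18133 J.

Q ≈ -18100 J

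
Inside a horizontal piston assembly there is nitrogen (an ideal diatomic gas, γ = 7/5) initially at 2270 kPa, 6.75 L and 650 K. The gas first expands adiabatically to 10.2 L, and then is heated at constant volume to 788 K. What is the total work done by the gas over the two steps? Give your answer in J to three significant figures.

Step 1 (adiabatic): W = (P₁V₁ − P₂V₂)/(γ−1) = (15322 − 12990)/0.4 = 5831 J.
Step 2 (isochoric): W = 0 (constant volume).
W_total = 5831 + 0 = 5831 J.

W_total ≈ 5830 J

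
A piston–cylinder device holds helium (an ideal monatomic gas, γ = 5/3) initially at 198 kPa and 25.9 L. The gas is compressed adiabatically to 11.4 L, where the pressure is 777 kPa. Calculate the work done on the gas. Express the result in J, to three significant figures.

Adiabatic: W = (P₁V₁ − P₂V₂)/(γ − 1) with γ = 5/3.
P₁V₁ = 5128 J, P₂V₂ = 8858 J.
W = (5128 − 8858) / 0.6667 = -5594 J.
Work on gas = −W_by = 5594 J.

W ≈ 5590 J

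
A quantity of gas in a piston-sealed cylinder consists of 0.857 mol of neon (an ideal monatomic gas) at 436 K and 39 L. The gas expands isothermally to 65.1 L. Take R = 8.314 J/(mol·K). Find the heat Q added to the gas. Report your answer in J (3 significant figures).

Q ≈ 1590 J

Isothermal ⇒ ΔU = 0, so Q = W = nRT ln(V₂/V₁).
Q = (0.857)(8.314)(436) ln(65.1/39) = 3107 × 0.5124 = 1592 J.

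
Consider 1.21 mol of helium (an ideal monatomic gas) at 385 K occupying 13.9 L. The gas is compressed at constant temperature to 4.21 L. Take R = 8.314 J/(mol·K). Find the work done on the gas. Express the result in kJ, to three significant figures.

Isothermal: W = nRT ln(V₂/V₁).
W = (1.21)(8.314)(385) × ln(4.21/13.9)
  = 3873 × -1.194
W_by_gas = -4626 J; work on gas = −W_by = 4626 J.

W ≈ 4.63 kJ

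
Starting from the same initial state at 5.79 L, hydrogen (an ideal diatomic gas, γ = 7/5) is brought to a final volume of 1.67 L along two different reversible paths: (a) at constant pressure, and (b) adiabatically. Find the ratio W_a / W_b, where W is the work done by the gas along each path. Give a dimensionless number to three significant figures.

W_a / W_b ≈ 0.442

Path (a) isobaric: W = P₁(V₂ − V₁) → W_a/(P₁V₁) = -0.7116.
Path (b) adiabatic: W = P₁V₁(1 − (V₁/V₂)^(γ−1))/(γ−1) → W_b/(P₁V₁) = -1.611.
W_a / W_b = -0.7116 / -1.611 = 0.4418.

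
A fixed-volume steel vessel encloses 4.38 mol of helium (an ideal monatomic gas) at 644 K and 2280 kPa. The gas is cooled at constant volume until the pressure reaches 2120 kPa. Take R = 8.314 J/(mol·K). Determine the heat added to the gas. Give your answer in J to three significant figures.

Constant volume ⇒ W = 0, so Q = ΔU = nCᵥΔT with Cᵥ = 3R/2 = 12.47 J/(mol·K).
At constant V, T₂/T₁ = P₂/P₁ ⇒ ΔT = T₁(P₂/P₁ − 1) = 644·(2120/2280 − 1) = -45.19 K.
ΔU = (4.38)(12.47)(-45.19) = -2469 J.

Q ≈ -2470 J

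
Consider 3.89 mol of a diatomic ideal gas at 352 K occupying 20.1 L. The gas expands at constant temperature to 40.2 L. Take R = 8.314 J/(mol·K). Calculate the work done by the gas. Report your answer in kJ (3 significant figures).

W ≈ 7.89 kJ

Isothermal: W = nRT ln(V₂/V₁).
W = (3.89)(8.314)(352) × ln(40.2/20.1)
  = 11384 × 0.6931
W_by_gas = 7891 J.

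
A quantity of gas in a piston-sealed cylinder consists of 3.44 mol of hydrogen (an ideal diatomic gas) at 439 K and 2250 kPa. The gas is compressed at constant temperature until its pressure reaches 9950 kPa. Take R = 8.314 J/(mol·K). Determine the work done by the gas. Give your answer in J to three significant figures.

Isothermal process: W = nRT ln(V₂/V₁) = nRT ln(P₁/P₂).
W = (3.44)(8.314)(439) × ln(2250/9950)
  = 12555 × ln(0.2261) = 12555 × -1.487
W_by_gas = -18665 J.

W ≈ -18700 J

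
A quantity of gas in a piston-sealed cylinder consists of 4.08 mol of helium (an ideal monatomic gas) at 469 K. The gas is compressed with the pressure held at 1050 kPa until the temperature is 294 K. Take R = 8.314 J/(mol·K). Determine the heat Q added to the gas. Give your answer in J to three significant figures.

Isobaric: W = nRΔT = (4.08)(8.314)(-175) = -5936 J.
ΔU = nCᵥΔT with Cᵥ = 3R/2: ΔU = (4.08)(12.47)(-175) = -8904 J.
Q = ΔU + W = -8904 − 5936 = -14840 J.

Q ≈ -14800 J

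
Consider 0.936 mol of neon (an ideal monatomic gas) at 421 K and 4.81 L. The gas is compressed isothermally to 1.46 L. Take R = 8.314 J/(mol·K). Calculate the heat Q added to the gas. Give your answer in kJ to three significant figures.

Isothermal ⇒ ΔU = 0, so Q = W = nRT ln(V₂/V₁).
Q = (0.936)(8.314)(421) ln(1.46/4.81) = 3276 × -1.192 = -3906 J.

Q ≈ -3.91 kJ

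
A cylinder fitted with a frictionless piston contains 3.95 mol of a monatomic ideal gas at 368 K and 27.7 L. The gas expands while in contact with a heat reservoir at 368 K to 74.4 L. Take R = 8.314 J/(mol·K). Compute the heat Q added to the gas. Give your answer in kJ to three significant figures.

Isothermal ⇒ ΔU = 0, so Q = W = nRT ln(V₂/V₁).
Q = (3.95)(8.314)(368) ln(74.4/27.7) = 12085 × 0.988 = 11940 J.

Q ≈ 11.9 kJ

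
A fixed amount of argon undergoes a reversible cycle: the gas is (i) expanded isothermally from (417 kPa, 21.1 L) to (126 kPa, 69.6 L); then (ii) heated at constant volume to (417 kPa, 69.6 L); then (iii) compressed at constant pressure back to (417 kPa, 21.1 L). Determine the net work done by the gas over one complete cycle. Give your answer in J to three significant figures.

W_net ≈ -9720 J

Leg (i): W = PᵢVᵢ ln(V_f/Vᵢ) = (8799) ln(69.6/21.1) = 10501 J.
Leg (ii): W = 0.
Leg (iii): W = PΔV = (417)(21.1 − 69.6) = -20224 J.
W_net = 10501 − 20224 = -9723 J.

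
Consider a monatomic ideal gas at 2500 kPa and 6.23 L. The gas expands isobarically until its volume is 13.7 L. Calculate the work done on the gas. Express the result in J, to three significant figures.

W ≈ -18700 J

Isobaric: W = P ΔV.
W = (2500 kPa)(13.7 − 6.23 L) = (2500)(7.47) = 18675 J.
Work on gas = −W_by = -18675 J.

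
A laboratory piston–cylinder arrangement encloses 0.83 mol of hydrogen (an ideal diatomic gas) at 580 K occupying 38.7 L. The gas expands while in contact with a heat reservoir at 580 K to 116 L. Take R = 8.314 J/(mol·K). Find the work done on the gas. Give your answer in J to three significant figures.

W ≈ -4390 J

Isothermal: W = nRT ln(V₂/V₁).
W = (0.83)(8.314)(580) × ln(116/38.7)
  = 4002 × 1.098
W_by_gas = 4394 J; work on gas = −W_by = -4394 J.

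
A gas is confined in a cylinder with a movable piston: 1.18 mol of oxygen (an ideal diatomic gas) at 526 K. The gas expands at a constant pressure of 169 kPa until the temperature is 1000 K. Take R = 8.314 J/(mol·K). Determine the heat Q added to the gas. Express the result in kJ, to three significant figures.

Q ≈ 16.3 kJ

Isobaric: W = nRΔT = (1.18)(8.314)(474) = 4650 J.
ΔU = nCᵥΔT with Cᵥ = 5R/2: ΔU = (1.18)(20.79)(474) = 11625 J.
Q = ΔU + W = 11625 + 4650 = 16276 J.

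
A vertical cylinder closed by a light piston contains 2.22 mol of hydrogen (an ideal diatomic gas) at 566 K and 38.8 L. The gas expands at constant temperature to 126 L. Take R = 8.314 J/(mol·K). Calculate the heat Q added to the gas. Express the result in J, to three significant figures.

Q ≈ 12300 J

Isothermal ⇒ ΔU = 0, so Q = W = nRT ln(V₂/V₁).
Q = (2.22)(8.314)(566) ln(126/38.8) = 10447 × 1.178 = 12305 J.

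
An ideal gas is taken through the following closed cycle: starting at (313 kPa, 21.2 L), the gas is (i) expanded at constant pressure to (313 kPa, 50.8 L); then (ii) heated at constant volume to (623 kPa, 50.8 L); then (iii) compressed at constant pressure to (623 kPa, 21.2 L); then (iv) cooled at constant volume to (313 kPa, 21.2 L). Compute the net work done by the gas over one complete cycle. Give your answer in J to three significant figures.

W_net ≈ -9180 J

Constant-volume legs do no work.
W(i) = (313)(50.8 − 21.2) = 9265 J; W(iii) = (623)(21.2 − 50.8) = -18441 J.
W_net = 9265 − 18441 = -9176 J (the counter-clockwise enclosed area).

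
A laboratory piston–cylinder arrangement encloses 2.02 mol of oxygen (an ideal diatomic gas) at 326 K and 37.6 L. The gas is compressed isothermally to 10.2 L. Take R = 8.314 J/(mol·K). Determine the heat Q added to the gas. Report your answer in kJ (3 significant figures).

Isothermal ⇒ ΔU = 0, so Q = W = nRT ln(V₂/V₁).
Q = (2.02)(8.314)(326) ln(10.2/37.6) = 5475 × -1.305 = -7143 J.

Q ≈ -7.14 kJ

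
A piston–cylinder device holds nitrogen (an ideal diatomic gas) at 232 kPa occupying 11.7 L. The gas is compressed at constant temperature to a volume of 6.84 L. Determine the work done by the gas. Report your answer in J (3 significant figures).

W ≈ -1460 J

Isothermal: W = nRT ln(V₂/V₁) = P₁V₁ ln(V₂/V₁).
P₁V₁ = (232 kPa)(11.7 L) = 2714 J.
W = 2714 × ln(6.84/11.7) = 2714 × -0.5368
W_by_gas = -1457 J.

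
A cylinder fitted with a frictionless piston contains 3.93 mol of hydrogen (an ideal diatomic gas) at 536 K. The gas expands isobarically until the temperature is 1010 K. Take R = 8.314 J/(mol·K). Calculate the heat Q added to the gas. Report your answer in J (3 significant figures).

Q ≈ 54200 J

Isobaric: W = nRΔT = (3.93)(8.314)(474) = 15487 J.
ΔU = nCᵥΔT with Cᵥ = 5R/2: ΔU = (3.93)(20.79)(474) = 38719 J.
Q = ΔU + W = 38719 + 15487 = 54206 J.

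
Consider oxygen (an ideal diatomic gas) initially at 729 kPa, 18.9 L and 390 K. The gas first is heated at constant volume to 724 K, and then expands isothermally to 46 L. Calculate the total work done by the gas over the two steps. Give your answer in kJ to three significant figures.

W_total ≈ 22.8 kJ

Step 1 (isochoric): W = 0 (constant volume).
After step 1: P = 1353 kPa (V unchanged).
Step 2 (isothermal): W = P₁V₁ ln(V₂/V₁) = (25578) ln(46/18.9) = 22751 J.
W_total = 0 + 22751 = 22751 J.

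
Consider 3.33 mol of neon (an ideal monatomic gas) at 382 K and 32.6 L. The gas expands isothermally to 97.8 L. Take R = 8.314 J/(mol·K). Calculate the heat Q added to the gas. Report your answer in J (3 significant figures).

Q ≈ 11600 J

Isothermal ⇒ ΔU = 0, so Q = W = nRT ln(V₂/V₁).
Q = (3.33)(8.314)(382) ln(97.8/32.6) = 10576 × 1.099 = 11619 J.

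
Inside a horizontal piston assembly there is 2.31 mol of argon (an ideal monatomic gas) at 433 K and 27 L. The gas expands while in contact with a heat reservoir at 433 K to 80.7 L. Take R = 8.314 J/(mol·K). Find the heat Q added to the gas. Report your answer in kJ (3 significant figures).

Q ≈ 9.11 kJ

Isothermal ⇒ ΔU = 0, so Q = W = nRT ln(V₂/V₁).
Q = (2.31)(8.314)(433) ln(80.7/27) = 8316 × 1.095 = 9105 J.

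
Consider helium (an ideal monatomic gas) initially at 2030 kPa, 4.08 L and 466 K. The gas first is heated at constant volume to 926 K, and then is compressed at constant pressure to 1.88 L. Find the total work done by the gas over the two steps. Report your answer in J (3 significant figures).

W_total ≈ -8870 J

Step 1 (isochoric): W = 0 (constant volume).
After step 1: P = 4034 kPa (V unchanged).
Step 2 (isobaric): W = PΔV = (4034 kPa)(1.88 − 4.08 L) = -8874 J.
W_total = 0 − 8874 = -8874 J.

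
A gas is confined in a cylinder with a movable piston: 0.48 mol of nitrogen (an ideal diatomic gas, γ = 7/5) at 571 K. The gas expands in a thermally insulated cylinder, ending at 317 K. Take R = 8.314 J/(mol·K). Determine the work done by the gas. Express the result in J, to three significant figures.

W ≈ 2530 J

Adiabatic ⇒ Q = 0, so W_by = −ΔU = nCᵥ(T₁ − T₂).
Cᵥ = 5R/2 = 20.79 J/(mol·K).
W = (0.48)(20.79)(571 − 317) = 2534 J.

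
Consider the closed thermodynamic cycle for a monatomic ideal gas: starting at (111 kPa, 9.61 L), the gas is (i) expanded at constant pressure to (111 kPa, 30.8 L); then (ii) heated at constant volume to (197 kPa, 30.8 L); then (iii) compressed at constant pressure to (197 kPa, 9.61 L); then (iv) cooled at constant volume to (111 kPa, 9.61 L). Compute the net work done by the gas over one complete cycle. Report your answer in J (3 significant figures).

W_net ≈ -1820 J

Constant-volume legs do no work.
W(i) = (111)(30.8 − 9.61) = 2352 J; W(iii) = (197)(9.61 − 30.8) = -4174 J.
W_net = 2352 − 4174 = -1822 J (the counter-clockwise enclosed area).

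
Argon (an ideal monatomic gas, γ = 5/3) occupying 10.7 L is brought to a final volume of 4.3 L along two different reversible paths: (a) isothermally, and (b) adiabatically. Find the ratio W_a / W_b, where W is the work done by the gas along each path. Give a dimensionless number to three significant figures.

W_a / W_b ≈ 0.727

Path (a) isothermal: W = P₁V₁ ln(V₂/V₁) → W_a/(P₁V₁) = -0.9116.
Path (b) adiabatic: W = P₁V₁(1 − (V₁/V₂)^(γ−1))/(γ−1) → W_b/(P₁V₁) = -1.254.
W_a / W_b = -0.9116 / -1.254 = 0.7267.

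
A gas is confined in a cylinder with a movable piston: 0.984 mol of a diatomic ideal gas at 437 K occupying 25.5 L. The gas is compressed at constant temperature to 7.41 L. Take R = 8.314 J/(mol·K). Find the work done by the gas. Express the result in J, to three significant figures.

Isothermal: W = nRT ln(V₂/V₁).
W = (0.984)(8.314)(437) × ln(7.41/25.5)
  = 3575 × -1.236
W_by_gas = -4418 J.

W ≈ -4420 J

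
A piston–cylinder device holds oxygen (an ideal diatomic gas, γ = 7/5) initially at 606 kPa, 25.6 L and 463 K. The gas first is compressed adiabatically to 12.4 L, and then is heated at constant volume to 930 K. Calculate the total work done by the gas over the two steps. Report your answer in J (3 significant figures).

W_total ≈ -13000 J

Step 1 (adiabatic): W = (P₁V₁ − P₂V₂)/(γ−1) = (15514 − 20732)/0.4 = -13046 J.
Step 2 (isochoric): W = 0 (constant volume).
W_total = -13046 + 0 = -13046 J.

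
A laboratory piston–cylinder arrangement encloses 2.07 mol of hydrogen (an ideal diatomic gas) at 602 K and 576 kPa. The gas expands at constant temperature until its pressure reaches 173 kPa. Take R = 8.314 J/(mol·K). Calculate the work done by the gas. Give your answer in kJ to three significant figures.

W ≈ 12.5 kJ

Isothermal process: W = nRT ln(V₂/V₁) = nRT ln(P₁/P₂).
W = (2.07)(8.314)(602) × ln(576/173)
  = 10360 × ln(3.329) = 10360 × 1.203
W_by_gas = 12462 J.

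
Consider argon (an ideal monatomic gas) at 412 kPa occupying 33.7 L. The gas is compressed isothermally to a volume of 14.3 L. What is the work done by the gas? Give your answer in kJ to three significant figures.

Isothermal: W = nRT ln(V₂/V₁) = P₁V₁ ln(V₂/V₁).
P₁V₁ = (412 kPa)(33.7 L) = 13884 J.
W = 13884 × ln(14.3/33.7) = 13884 × -0.8572
W_by_gas = -11902 J.

W ≈ -11.9 kJ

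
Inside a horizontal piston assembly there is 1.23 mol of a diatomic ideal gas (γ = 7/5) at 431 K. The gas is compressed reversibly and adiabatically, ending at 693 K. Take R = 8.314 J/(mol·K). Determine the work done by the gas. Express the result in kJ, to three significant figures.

Adiabatic ⇒ Q = 0, so W_by = −ΔU = nCᵥ(T₁ − T₂).
Cᵥ = 5R/2 = 20.79 J/(mol·K).
W = (1.23)(20.79)(431 − 693) = -6698 J.

W ≈ -6.70 kJ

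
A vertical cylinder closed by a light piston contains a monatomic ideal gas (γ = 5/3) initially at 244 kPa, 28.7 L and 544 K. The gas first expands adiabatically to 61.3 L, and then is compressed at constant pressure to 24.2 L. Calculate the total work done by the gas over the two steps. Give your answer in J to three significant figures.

Step 1 (adiabatic): W = (P₁V₁ − P₂V₂)/(γ−1) = (7003 − 4222)/0.667 = 4171 J.
After step 1: P = 68.88 kPa, V = 61.3 L, T = 328 K.
Step 2 (isobaric): W = PΔV = (68.88 kPa)(24.2 − 61.3 L) = -2555 J.
W_total = 4171 − 2555 = 1615 J.

W_total ≈ 1620 J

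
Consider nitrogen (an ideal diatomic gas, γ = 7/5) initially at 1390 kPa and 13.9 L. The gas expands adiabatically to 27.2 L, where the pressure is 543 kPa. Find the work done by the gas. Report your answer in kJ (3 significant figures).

Adiabatic: W = (P₁V₁ − P₂V₂)/(γ − 1) with γ = 7/5.
P₁V₁ = 19321 J, P₂V₂ = 14770 J.
W = (19321 − 14770) / 0.4 = 11379 J.

W ≈ 11.4 kJ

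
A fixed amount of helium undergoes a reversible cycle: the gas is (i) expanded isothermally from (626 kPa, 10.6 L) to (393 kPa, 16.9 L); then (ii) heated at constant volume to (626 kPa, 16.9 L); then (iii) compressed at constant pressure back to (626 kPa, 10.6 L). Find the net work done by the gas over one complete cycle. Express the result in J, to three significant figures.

Leg (i): W = PᵢVᵢ ln(V_f/Vᵢ) = (6636) ln(16.9/10.6) = 3095 J.
Leg (ii): W = 0.
Leg (iii): W = PΔV = (626)(10.6 − 16.9) = -3944 J.
W_net = 3095 − 3944 = -848.6 J.

W_net ≈ -849 J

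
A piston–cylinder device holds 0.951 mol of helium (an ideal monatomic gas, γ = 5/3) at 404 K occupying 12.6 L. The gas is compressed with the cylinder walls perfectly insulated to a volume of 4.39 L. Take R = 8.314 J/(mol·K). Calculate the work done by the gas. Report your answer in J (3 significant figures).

Adiabatic: TV^(γ−1) = const with γ = 5/3.
T₂ = T₁ (V₁/V₂)^(γ−1) = 404 × (12.6/4.39)^0.667 = 404 × 2.02 = 815.9 K.
W_by = nCᵥ(T₁ − T₂) = (0.951)(12.47)(404 − 815.9) = -4885 J.

W ≈ -4890 J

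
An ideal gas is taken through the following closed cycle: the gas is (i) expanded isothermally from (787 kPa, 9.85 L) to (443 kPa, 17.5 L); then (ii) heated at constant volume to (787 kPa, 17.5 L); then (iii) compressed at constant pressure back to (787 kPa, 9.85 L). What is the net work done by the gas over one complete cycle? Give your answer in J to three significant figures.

Leg (i): W = PᵢVᵢ ln(V_f/Vᵢ) = (7752) ln(17.5/9.85) = 4455 J.
Leg (ii): W = 0.
Leg (iii): W = PΔV = (787)(9.85 − 17.5) = -6021 J.
W_net = 4455 − 6021 = -1565 J.

W_net ≈ -1570 J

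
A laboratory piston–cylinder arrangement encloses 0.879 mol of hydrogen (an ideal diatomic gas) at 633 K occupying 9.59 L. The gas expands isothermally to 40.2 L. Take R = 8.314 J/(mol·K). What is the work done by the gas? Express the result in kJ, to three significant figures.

W ≈ 6.63 kJ

Isothermal: W = nRT ln(V₂/V₁).
W = (0.879)(8.314)(633) × ln(40.2/9.59)
  = 4626 × 1.433
W_by_gas = 6630 J.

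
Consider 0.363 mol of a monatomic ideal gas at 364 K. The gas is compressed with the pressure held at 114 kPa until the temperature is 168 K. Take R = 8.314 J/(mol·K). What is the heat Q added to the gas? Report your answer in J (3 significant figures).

Isobaric: W = nRΔT = (0.363)(8.314)(-196) = -591.5 J.
ΔU = nCᵥΔT with Cᵥ = 3R/2: ΔU = (0.363)(12.47)(-196) = -887.3 J.
Q = ΔU + W = -887.3 − 591.5 = -1479 J.

Q ≈ -1480 J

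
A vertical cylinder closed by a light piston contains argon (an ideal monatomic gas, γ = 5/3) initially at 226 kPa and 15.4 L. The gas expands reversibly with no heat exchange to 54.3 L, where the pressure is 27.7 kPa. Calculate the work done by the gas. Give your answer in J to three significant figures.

W ≈ 2960 J

Adiabatic: W = (P₁V₁ − P₂V₂)/(γ − 1) with γ = 5/3.
P₁V₁ = 3480 J, P₂V₂ = 1504 J.
W = (3480 − 1504) / 0.6667 = 2964 J.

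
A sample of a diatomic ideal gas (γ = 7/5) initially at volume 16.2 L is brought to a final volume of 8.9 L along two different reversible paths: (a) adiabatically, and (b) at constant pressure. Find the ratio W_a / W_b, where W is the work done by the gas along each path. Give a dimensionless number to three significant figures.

Path (a) adiabatic: W = P₁V₁(1 − (V₁/V₂)^(γ−1))/(γ−1) → W_a/(P₁V₁) = -0.6768.
Path (b) isobaric: W = P₁(V₂ − V₁) → W_b/(P₁V₁) = -0.4506.
W_a / W_b = -0.6768 / -0.4506 = 1.502.

W_a / W_b ≈ 1.50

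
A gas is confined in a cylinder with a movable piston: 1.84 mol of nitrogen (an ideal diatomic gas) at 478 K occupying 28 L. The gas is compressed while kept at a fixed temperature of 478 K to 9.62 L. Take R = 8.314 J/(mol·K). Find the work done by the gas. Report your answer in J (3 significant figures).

W ≈ -7810 J

Isothermal: W = nRT ln(V₂/V₁).
W = (1.84)(8.314)(478) × ln(9.62/28)
  = 7312 × -1.068
W_by_gas = -7812 J.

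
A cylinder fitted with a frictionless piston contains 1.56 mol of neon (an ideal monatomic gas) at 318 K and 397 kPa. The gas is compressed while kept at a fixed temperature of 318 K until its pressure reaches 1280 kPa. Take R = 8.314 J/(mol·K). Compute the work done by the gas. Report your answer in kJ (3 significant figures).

Isothermal process: W = nRT ln(V₂/V₁) = nRT ln(P₁/P₂).
W = (1.56)(8.314)(318) × ln(397/1280)
  = 4124 × ln(0.3102) = 4124 × -1.171
W_by_gas = -4828 J.

W ≈ -4.83 kJ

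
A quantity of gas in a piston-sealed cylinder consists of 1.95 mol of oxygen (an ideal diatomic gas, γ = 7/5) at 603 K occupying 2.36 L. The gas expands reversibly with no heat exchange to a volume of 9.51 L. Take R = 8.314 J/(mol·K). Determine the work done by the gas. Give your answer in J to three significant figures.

W ≈ 10400 J

Adiabatic: TV^(γ−1) = const with γ = 7/5.
T₂ = T₁ (V₁/V₂)^(γ−1) = 603 × (2.36/9.51)^0.4 = 603 × 0.5727 = 345.3 K.
W_by = nCᵥ(T₁ − T₂) = (1.95)(20.79)(603 − 345.3) = 10444 J.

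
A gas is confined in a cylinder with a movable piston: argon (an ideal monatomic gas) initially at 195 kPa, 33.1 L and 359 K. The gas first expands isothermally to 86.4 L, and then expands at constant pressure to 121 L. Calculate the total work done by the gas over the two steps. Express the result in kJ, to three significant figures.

Step 1 (isothermal): W = P₁V₁ ln(V₂/V₁) = (6454) ln(86.4/33.1) = 6193 J.
After step 1: P = 74.7 kPa, V = 86.4 L, T = 359 K.
Step 2 (isobaric): W = PΔV = (74.7 kPa)(121 − 86.4 L) = 2585 J.
W_total = 6193 + 2585 = 8778 J.

W_total ≈ 8.78 kJ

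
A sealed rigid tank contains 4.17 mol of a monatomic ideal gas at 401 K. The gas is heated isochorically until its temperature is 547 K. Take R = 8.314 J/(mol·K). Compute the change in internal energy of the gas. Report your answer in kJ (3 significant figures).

ΔU ≈ 7.59 kJ

Constant volume ⇒ W = 0, so Q = ΔU = nCᵥΔT with Cᵥ = 3R/2 = 12.47 J/(mol·K).
ΔU = (4.17)(12.47)(547 − 401) = 7593 J.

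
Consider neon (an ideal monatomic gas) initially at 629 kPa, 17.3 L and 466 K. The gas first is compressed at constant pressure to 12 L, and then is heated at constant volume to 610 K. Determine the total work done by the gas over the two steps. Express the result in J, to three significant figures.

W_total ≈ -3330 J

Step 1 (isobaric): W = PΔV = (629 kPa)(12 − 17.3 L) = -3334 J.
Step 2 (isochoric): W = 0 (constant volume).
W_total = -3334 + 0 = -3334 J.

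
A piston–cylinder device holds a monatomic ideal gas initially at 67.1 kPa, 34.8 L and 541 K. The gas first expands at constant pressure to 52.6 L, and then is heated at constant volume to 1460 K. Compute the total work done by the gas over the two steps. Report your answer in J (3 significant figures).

Step 1 (isobaric): W = PΔV = (67.1 kPa)(52.6 − 34.8 L) = 1194 J.
Step 2 (isochoric): W = 0 (constant volume).
W_total = 1194 + 0 = 1194 J.

W_total ≈ 1190 J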